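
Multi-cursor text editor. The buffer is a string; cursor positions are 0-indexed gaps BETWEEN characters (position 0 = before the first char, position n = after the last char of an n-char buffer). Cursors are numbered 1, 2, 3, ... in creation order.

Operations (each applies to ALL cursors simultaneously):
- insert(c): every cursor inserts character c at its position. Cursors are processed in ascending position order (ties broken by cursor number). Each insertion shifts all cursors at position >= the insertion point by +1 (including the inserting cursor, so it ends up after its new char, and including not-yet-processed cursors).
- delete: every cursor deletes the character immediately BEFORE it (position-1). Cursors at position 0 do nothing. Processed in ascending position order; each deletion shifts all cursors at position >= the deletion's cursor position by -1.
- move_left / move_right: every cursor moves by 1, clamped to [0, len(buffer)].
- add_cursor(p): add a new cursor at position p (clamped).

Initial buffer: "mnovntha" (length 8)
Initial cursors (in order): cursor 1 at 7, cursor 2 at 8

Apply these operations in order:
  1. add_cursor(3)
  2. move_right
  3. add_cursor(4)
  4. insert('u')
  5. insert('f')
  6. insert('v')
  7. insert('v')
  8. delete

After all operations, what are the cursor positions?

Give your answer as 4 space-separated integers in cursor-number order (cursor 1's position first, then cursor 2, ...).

After op 1 (add_cursor(3)): buffer="mnovntha" (len 8), cursors c3@3 c1@7 c2@8, authorship ........
After op 2 (move_right): buffer="mnovntha" (len 8), cursors c3@4 c1@8 c2@8, authorship ........
After op 3 (add_cursor(4)): buffer="mnovntha" (len 8), cursors c3@4 c4@4 c1@8 c2@8, authorship ........
After op 4 (insert('u')): buffer="mnovuunthauu" (len 12), cursors c3@6 c4@6 c1@12 c2@12, authorship ....34....12
After op 5 (insert('f')): buffer="mnovuuffnthauuff" (len 16), cursors c3@8 c4@8 c1@16 c2@16, authorship ....3434....1212
After op 6 (insert('v')): buffer="mnovuuffvvnthauuffvv" (len 20), cursors c3@10 c4@10 c1@20 c2@20, authorship ....343434....121212
After op 7 (insert('v')): buffer="mnovuuffvvvvnthauuffvvvv" (len 24), cursors c3@12 c4@12 c1@24 c2@24, authorship ....34343434....12121212
After op 8 (delete): buffer="mnovuuffvvnthauuffvv" (len 20), cursors c3@10 c4@10 c1@20 c2@20, authorship ....343434....121212

Answer: 20 20 10 10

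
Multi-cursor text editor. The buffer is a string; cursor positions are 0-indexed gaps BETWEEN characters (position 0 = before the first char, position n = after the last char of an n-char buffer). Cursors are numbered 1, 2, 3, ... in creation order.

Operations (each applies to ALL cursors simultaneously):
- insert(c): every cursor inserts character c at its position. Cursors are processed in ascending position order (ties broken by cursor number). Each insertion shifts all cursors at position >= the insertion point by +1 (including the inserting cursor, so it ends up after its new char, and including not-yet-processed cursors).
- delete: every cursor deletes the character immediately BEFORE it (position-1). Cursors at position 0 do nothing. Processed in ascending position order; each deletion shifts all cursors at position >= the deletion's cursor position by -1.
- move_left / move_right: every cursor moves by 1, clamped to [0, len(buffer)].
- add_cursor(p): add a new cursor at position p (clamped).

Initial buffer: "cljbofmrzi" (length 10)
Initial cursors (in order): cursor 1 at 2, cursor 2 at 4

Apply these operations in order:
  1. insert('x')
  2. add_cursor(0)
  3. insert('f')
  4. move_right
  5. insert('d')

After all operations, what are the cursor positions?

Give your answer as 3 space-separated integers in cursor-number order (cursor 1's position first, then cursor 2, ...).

Answer: 8 13 3

Derivation:
After op 1 (insert('x')): buffer="clxjbxofmrzi" (len 12), cursors c1@3 c2@6, authorship ..1..2......
After op 2 (add_cursor(0)): buffer="clxjbxofmrzi" (len 12), cursors c3@0 c1@3 c2@6, authorship ..1..2......
After op 3 (insert('f')): buffer="fclxfjbxfofmrzi" (len 15), cursors c3@1 c1@5 c2@9, authorship 3..11..22......
After op 4 (move_right): buffer="fclxfjbxfofmrzi" (len 15), cursors c3@2 c1@6 c2@10, authorship 3..11..22......
After op 5 (insert('d')): buffer="fcdlxfjdbxfodfmrzi" (len 18), cursors c3@3 c1@8 c2@13, authorship 3.3.11.1.22.2.....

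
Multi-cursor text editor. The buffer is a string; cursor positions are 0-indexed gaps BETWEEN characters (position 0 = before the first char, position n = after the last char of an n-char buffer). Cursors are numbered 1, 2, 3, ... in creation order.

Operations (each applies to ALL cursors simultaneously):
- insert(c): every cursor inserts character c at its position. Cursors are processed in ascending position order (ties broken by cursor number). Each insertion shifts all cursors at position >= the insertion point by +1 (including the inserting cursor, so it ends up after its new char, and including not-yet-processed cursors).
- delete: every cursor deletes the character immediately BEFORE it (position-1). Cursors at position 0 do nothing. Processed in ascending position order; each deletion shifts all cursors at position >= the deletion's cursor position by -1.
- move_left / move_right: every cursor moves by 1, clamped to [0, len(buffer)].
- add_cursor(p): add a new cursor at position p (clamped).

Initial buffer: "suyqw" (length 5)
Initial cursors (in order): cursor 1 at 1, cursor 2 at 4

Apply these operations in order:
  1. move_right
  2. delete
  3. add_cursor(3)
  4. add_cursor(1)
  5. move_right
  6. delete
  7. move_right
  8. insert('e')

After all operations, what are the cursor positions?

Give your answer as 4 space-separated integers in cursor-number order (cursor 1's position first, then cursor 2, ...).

Answer: 4 4 4 4

Derivation:
After op 1 (move_right): buffer="suyqw" (len 5), cursors c1@2 c2@5, authorship .....
After op 2 (delete): buffer="syq" (len 3), cursors c1@1 c2@3, authorship ...
After op 3 (add_cursor(3)): buffer="syq" (len 3), cursors c1@1 c2@3 c3@3, authorship ...
After op 4 (add_cursor(1)): buffer="syq" (len 3), cursors c1@1 c4@1 c2@3 c3@3, authorship ...
After op 5 (move_right): buffer="syq" (len 3), cursors c1@2 c4@2 c2@3 c3@3, authorship ...
After op 6 (delete): buffer="" (len 0), cursors c1@0 c2@0 c3@0 c4@0, authorship 
After op 7 (move_right): buffer="" (len 0), cursors c1@0 c2@0 c3@0 c4@0, authorship 
After op 8 (insert('e')): buffer="eeee" (len 4), cursors c1@4 c2@4 c3@4 c4@4, authorship 1234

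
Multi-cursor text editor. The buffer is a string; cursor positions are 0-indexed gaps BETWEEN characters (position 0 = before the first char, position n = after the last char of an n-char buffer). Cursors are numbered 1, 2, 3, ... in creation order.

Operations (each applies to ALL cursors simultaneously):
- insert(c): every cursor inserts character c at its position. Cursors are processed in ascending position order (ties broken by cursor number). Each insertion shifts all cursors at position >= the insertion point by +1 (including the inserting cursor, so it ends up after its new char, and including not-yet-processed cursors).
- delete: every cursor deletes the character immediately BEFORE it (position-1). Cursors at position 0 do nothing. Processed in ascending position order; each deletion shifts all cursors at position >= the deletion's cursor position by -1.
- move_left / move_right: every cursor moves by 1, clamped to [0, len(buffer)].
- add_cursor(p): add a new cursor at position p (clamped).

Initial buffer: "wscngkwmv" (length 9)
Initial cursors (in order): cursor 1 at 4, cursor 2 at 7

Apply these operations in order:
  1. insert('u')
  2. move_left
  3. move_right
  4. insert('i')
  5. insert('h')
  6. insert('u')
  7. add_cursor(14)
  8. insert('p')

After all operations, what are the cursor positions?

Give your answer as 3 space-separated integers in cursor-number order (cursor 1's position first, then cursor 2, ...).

Answer: 9 18 16

Derivation:
After op 1 (insert('u')): buffer="wscnugkwumv" (len 11), cursors c1@5 c2@9, authorship ....1...2..
After op 2 (move_left): buffer="wscnugkwumv" (len 11), cursors c1@4 c2@8, authorship ....1...2..
After op 3 (move_right): buffer="wscnugkwumv" (len 11), cursors c1@5 c2@9, authorship ....1...2..
After op 4 (insert('i')): buffer="wscnuigkwuimv" (len 13), cursors c1@6 c2@11, authorship ....11...22..
After op 5 (insert('h')): buffer="wscnuihgkwuihmv" (len 15), cursors c1@7 c2@13, authorship ....111...222..
After op 6 (insert('u')): buffer="wscnuihugkwuihumv" (len 17), cursors c1@8 c2@15, authorship ....1111...2222..
After op 7 (add_cursor(14)): buffer="wscnuihugkwuihumv" (len 17), cursors c1@8 c3@14 c2@15, authorship ....1111...2222..
After op 8 (insert('p')): buffer="wscnuihupgkwuihpupmv" (len 20), cursors c1@9 c3@16 c2@18, authorship ....11111...222322..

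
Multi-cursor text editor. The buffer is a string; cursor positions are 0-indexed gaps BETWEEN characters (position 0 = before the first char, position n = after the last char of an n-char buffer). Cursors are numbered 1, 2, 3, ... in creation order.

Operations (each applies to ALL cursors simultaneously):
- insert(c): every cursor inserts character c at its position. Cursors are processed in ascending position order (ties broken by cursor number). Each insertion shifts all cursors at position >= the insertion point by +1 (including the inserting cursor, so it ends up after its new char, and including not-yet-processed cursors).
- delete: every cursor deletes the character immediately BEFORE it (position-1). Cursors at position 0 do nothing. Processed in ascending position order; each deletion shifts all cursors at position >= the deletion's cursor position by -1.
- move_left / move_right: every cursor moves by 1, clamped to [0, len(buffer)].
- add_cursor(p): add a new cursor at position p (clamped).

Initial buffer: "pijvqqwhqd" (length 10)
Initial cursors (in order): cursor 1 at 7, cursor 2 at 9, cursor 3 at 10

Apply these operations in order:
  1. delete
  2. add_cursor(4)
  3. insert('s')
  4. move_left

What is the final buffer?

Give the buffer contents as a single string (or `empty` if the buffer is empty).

Answer: pijvsqqshss

Derivation:
After op 1 (delete): buffer="pijvqqh" (len 7), cursors c1@6 c2@7 c3@7, authorship .......
After op 2 (add_cursor(4)): buffer="pijvqqh" (len 7), cursors c4@4 c1@6 c2@7 c3@7, authorship .......
After op 3 (insert('s')): buffer="pijvsqqshss" (len 11), cursors c4@5 c1@8 c2@11 c3@11, authorship ....4..1.23
After op 4 (move_left): buffer="pijvsqqshss" (len 11), cursors c4@4 c1@7 c2@10 c3@10, authorship ....4..1.23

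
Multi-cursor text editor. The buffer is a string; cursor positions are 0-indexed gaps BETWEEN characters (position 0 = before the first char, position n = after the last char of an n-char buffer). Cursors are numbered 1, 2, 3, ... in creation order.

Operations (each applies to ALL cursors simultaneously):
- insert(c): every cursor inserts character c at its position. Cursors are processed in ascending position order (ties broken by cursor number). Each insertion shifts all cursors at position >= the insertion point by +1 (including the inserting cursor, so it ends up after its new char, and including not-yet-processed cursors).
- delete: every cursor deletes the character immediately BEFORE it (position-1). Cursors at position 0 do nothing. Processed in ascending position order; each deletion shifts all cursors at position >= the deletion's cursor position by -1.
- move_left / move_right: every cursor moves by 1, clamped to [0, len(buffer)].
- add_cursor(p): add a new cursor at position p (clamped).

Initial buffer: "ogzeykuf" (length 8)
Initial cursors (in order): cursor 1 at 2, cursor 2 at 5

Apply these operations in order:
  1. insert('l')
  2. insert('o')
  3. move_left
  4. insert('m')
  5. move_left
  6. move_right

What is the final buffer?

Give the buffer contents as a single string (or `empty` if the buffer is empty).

After op 1 (insert('l')): buffer="oglzeylkuf" (len 10), cursors c1@3 c2@7, authorship ..1...2...
After op 2 (insert('o')): buffer="oglozeylokuf" (len 12), cursors c1@4 c2@9, authorship ..11...22...
After op 3 (move_left): buffer="oglozeylokuf" (len 12), cursors c1@3 c2@8, authorship ..11...22...
After op 4 (insert('m')): buffer="oglmozeylmokuf" (len 14), cursors c1@4 c2@10, authorship ..111...222...
After op 5 (move_left): buffer="oglmozeylmokuf" (len 14), cursors c1@3 c2@9, authorship ..111...222...
After op 6 (move_right): buffer="oglmozeylmokuf" (len 14), cursors c1@4 c2@10, authorship ..111...222...

Answer: oglmozeylmokuf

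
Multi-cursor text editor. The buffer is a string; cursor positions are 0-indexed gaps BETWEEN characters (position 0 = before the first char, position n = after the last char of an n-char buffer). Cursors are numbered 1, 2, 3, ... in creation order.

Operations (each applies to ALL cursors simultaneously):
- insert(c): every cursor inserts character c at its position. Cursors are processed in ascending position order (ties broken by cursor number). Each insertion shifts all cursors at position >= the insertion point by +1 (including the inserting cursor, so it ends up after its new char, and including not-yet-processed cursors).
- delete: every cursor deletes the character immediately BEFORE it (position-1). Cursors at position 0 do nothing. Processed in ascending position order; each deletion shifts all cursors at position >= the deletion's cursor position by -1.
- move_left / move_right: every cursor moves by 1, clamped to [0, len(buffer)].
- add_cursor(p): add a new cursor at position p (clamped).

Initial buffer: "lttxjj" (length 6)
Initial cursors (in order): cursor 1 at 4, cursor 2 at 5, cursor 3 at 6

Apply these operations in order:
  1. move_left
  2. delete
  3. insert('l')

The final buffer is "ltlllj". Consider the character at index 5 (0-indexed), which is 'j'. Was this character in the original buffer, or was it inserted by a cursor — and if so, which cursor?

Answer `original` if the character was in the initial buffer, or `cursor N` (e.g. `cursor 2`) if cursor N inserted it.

After op 1 (move_left): buffer="lttxjj" (len 6), cursors c1@3 c2@4 c3@5, authorship ......
After op 2 (delete): buffer="ltj" (len 3), cursors c1@2 c2@2 c3@2, authorship ...
After op 3 (insert('l')): buffer="ltlllj" (len 6), cursors c1@5 c2@5 c3@5, authorship ..123.
Authorship (.=original, N=cursor N): . . 1 2 3 .
Index 5: author = original

Answer: original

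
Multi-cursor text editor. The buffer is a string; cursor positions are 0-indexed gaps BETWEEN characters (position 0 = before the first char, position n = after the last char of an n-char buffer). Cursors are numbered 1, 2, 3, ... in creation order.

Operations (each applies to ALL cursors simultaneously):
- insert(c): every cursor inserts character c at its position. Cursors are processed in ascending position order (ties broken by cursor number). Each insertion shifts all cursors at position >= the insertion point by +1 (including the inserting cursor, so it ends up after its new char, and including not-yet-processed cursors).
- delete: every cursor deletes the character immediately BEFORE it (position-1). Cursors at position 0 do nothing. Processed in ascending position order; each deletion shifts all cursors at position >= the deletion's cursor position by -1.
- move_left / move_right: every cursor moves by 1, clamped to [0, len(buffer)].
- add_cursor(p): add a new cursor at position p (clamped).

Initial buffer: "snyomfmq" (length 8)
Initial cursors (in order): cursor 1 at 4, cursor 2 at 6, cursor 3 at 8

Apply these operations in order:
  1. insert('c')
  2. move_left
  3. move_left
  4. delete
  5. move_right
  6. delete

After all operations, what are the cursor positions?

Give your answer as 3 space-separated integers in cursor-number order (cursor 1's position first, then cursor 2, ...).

Answer: 2 3 4

Derivation:
After op 1 (insert('c')): buffer="snyocmfcmqc" (len 11), cursors c1@5 c2@8 c3@11, authorship ....1..2..3
After op 2 (move_left): buffer="snyocmfcmqc" (len 11), cursors c1@4 c2@7 c3@10, authorship ....1..2..3
After op 3 (move_left): buffer="snyocmfcmqc" (len 11), cursors c1@3 c2@6 c3@9, authorship ....1..2..3
After op 4 (delete): buffer="snocfcqc" (len 8), cursors c1@2 c2@4 c3@6, authorship ...1.2.3
After op 5 (move_right): buffer="snocfcqc" (len 8), cursors c1@3 c2@5 c3@7, authorship ...1.2.3
After op 6 (delete): buffer="snccc" (len 5), cursors c1@2 c2@3 c3@4, authorship ..123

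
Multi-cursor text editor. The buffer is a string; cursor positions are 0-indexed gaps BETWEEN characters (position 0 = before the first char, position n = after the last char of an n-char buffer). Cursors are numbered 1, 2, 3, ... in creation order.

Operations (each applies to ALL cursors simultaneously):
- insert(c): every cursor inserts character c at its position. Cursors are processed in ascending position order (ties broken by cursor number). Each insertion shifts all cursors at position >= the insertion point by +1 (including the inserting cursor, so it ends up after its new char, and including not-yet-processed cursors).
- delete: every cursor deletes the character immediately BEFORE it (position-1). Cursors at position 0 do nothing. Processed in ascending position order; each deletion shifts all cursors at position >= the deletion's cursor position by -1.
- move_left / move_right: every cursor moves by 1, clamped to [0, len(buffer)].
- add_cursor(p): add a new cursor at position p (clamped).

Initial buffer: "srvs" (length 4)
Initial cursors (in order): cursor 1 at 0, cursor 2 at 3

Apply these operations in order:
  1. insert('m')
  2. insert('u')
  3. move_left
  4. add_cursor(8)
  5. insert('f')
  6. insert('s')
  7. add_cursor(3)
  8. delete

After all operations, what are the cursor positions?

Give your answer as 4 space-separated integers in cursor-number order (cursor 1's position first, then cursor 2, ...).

Answer: 1 7 10 1

Derivation:
After op 1 (insert('m')): buffer="msrvms" (len 6), cursors c1@1 c2@5, authorship 1...2.
After op 2 (insert('u')): buffer="musrvmus" (len 8), cursors c1@2 c2@7, authorship 11...22.
After op 3 (move_left): buffer="musrvmus" (len 8), cursors c1@1 c2@6, authorship 11...22.
After op 4 (add_cursor(8)): buffer="musrvmus" (len 8), cursors c1@1 c2@6 c3@8, authorship 11...22.
After op 5 (insert('f')): buffer="mfusrvmfusf" (len 11), cursors c1@2 c2@8 c3@11, authorship 111...222.3
After op 6 (insert('s')): buffer="mfsusrvmfsusfs" (len 14), cursors c1@3 c2@10 c3@14, authorship 1111...2222.33
After op 7 (add_cursor(3)): buffer="mfsusrvmfsusfs" (len 14), cursors c1@3 c4@3 c2@10 c3@14, authorship 1111...2222.33
After op 8 (delete): buffer="musrvmfusf" (len 10), cursors c1@1 c4@1 c2@7 c3@10, authorship 11...222.3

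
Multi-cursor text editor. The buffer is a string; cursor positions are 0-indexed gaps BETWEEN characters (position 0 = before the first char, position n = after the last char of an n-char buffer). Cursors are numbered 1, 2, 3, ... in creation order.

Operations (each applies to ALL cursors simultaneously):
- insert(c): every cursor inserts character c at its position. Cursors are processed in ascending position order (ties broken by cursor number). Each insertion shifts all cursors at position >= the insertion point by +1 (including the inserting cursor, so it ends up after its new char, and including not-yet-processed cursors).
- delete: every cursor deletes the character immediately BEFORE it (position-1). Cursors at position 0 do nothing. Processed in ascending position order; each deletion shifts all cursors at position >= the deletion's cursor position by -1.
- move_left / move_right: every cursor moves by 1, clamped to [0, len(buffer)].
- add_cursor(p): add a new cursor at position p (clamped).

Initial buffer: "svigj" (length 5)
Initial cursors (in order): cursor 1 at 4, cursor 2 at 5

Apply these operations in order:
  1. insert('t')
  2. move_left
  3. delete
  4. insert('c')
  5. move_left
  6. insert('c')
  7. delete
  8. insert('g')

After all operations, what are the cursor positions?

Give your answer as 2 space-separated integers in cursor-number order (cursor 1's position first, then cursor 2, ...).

Answer: 4 7

Derivation:
After op 1 (insert('t')): buffer="svigtjt" (len 7), cursors c1@5 c2@7, authorship ....1.2
After op 2 (move_left): buffer="svigtjt" (len 7), cursors c1@4 c2@6, authorship ....1.2
After op 3 (delete): buffer="svitt" (len 5), cursors c1@3 c2@4, authorship ...12
After op 4 (insert('c')): buffer="svictct" (len 7), cursors c1@4 c2@6, authorship ...1122
After op 5 (move_left): buffer="svictct" (len 7), cursors c1@3 c2@5, authorship ...1122
After op 6 (insert('c')): buffer="svicctcct" (len 9), cursors c1@4 c2@7, authorship ...111222
After op 7 (delete): buffer="svictct" (len 7), cursors c1@3 c2@5, authorship ...1122
After op 8 (insert('g')): buffer="svigctgct" (len 9), cursors c1@4 c2@7, authorship ...111222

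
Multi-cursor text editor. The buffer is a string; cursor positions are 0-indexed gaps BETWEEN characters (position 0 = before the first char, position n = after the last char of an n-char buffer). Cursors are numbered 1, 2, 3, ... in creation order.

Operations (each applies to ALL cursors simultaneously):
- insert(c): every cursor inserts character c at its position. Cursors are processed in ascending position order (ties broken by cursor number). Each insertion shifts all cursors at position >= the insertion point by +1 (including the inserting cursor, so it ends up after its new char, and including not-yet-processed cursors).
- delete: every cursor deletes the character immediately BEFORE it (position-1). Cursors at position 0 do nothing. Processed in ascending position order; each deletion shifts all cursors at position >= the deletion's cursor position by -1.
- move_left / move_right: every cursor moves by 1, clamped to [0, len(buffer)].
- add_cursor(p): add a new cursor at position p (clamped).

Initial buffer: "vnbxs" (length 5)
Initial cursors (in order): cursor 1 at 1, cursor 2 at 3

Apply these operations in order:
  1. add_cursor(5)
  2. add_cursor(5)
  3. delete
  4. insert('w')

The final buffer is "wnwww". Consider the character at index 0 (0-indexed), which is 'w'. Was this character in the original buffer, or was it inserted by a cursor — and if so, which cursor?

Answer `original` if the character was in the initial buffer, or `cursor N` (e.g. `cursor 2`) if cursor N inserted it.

Answer: cursor 1

Derivation:
After op 1 (add_cursor(5)): buffer="vnbxs" (len 5), cursors c1@1 c2@3 c3@5, authorship .....
After op 2 (add_cursor(5)): buffer="vnbxs" (len 5), cursors c1@1 c2@3 c3@5 c4@5, authorship .....
After op 3 (delete): buffer="n" (len 1), cursors c1@0 c2@1 c3@1 c4@1, authorship .
After op 4 (insert('w')): buffer="wnwww" (len 5), cursors c1@1 c2@5 c3@5 c4@5, authorship 1.234
Authorship (.=original, N=cursor N): 1 . 2 3 4
Index 0: author = 1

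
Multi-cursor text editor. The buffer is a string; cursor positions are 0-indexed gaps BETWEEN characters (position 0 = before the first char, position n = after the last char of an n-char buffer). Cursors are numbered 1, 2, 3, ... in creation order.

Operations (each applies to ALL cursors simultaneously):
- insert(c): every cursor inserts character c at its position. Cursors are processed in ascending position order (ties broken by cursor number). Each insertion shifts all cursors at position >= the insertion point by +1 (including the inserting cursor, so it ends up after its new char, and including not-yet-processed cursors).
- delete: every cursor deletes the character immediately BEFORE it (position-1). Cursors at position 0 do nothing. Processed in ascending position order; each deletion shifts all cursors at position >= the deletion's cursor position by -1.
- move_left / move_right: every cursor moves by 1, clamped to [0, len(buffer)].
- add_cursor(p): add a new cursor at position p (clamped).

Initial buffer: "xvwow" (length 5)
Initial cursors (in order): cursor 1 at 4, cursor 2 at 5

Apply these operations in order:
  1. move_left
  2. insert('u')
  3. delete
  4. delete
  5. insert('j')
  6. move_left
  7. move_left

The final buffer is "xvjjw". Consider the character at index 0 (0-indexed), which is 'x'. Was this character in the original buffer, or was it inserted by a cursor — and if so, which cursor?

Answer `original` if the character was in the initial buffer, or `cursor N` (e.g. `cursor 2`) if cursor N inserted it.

Answer: original

Derivation:
After op 1 (move_left): buffer="xvwow" (len 5), cursors c1@3 c2@4, authorship .....
After op 2 (insert('u')): buffer="xvwuouw" (len 7), cursors c1@4 c2@6, authorship ...1.2.
After op 3 (delete): buffer="xvwow" (len 5), cursors c1@3 c2@4, authorship .....
After op 4 (delete): buffer="xvw" (len 3), cursors c1@2 c2@2, authorship ...
After op 5 (insert('j')): buffer="xvjjw" (len 5), cursors c1@4 c2@4, authorship ..12.
After op 6 (move_left): buffer="xvjjw" (len 5), cursors c1@3 c2@3, authorship ..12.
After op 7 (move_left): buffer="xvjjw" (len 5), cursors c1@2 c2@2, authorship ..12.
Authorship (.=original, N=cursor N): . . 1 2 .
Index 0: author = original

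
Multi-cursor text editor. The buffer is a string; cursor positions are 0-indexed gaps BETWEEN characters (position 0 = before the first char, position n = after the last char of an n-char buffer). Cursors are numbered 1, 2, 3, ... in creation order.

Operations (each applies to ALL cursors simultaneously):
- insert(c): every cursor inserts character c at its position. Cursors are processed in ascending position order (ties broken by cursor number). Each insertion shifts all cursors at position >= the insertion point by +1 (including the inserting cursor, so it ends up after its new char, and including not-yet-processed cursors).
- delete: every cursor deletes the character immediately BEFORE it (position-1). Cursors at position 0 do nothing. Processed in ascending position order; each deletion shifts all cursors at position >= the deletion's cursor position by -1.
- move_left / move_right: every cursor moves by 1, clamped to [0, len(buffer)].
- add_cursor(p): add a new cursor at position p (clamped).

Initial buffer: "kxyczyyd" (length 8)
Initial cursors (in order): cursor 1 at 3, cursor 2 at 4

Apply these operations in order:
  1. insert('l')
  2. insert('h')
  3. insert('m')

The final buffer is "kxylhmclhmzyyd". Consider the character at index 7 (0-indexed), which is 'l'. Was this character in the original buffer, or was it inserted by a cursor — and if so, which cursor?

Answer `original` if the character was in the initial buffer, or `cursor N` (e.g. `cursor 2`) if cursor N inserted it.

Answer: cursor 2

Derivation:
After op 1 (insert('l')): buffer="kxylclzyyd" (len 10), cursors c1@4 c2@6, authorship ...1.2....
After op 2 (insert('h')): buffer="kxylhclhzyyd" (len 12), cursors c1@5 c2@8, authorship ...11.22....
After op 3 (insert('m')): buffer="kxylhmclhmzyyd" (len 14), cursors c1@6 c2@10, authorship ...111.222....
Authorship (.=original, N=cursor N): . . . 1 1 1 . 2 2 2 . . . .
Index 7: author = 2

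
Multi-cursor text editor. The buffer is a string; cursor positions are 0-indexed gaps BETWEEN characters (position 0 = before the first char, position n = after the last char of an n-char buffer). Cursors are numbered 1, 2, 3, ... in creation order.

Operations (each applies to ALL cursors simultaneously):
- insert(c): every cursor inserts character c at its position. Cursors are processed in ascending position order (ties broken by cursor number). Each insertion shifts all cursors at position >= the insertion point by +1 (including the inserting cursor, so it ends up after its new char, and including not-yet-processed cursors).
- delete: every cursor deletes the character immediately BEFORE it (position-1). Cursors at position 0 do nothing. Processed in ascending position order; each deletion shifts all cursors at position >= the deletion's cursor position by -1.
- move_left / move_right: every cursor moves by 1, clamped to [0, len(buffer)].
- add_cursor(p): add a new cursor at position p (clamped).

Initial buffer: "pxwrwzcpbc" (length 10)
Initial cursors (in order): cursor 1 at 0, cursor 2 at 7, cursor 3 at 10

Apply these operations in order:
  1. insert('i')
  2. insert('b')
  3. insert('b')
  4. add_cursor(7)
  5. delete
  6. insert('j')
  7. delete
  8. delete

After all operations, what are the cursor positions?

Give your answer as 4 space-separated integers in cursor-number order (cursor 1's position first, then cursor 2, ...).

After op 1 (insert('i')): buffer="ipxwrwzcipbci" (len 13), cursors c1@1 c2@9 c3@13, authorship 1.......2...3
After op 2 (insert('b')): buffer="ibpxwrwzcibpbcib" (len 16), cursors c1@2 c2@11 c3@16, authorship 11.......22...33
After op 3 (insert('b')): buffer="ibbpxwrwzcibbpbcibb" (len 19), cursors c1@3 c2@13 c3@19, authorship 111.......222...333
After op 4 (add_cursor(7)): buffer="ibbpxwrwzcibbpbcibb" (len 19), cursors c1@3 c4@7 c2@13 c3@19, authorship 111.......222...333
After op 5 (delete): buffer="ibpxwwzcibpbcib" (len 15), cursors c1@2 c4@5 c2@10 c3@15, authorship 11......22...33
After op 6 (insert('j')): buffer="ibjpxwjwzcibjpbcibj" (len 19), cursors c1@3 c4@7 c2@13 c3@19, authorship 111...4...222...333
After op 7 (delete): buffer="ibpxwwzcibpbcib" (len 15), cursors c1@2 c4@5 c2@10 c3@15, authorship 11......22...33
After op 8 (delete): buffer="ipxwzcipbci" (len 11), cursors c1@1 c4@3 c2@7 c3@11, authorship 1.....2...3

Answer: 1 7 11 3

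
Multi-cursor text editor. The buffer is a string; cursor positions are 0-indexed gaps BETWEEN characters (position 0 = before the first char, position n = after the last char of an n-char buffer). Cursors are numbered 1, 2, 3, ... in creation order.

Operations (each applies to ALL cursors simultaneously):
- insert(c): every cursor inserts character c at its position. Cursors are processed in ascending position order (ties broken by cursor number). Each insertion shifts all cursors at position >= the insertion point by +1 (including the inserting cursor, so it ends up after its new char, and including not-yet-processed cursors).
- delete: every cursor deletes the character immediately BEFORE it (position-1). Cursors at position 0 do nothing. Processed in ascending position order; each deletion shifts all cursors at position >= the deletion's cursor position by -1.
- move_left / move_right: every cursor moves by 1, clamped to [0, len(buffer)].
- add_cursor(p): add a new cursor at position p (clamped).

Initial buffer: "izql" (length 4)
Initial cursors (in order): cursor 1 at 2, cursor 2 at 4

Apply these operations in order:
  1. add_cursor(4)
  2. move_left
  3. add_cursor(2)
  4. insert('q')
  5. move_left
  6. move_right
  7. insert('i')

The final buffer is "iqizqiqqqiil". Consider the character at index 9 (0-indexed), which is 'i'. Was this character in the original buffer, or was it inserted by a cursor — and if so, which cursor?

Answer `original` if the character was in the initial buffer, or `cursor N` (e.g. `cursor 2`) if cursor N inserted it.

After op 1 (add_cursor(4)): buffer="izql" (len 4), cursors c1@2 c2@4 c3@4, authorship ....
After op 2 (move_left): buffer="izql" (len 4), cursors c1@1 c2@3 c3@3, authorship ....
After op 3 (add_cursor(2)): buffer="izql" (len 4), cursors c1@1 c4@2 c2@3 c3@3, authorship ....
After op 4 (insert('q')): buffer="iqzqqqql" (len 8), cursors c1@2 c4@4 c2@7 c3@7, authorship .1.4.23.
After op 5 (move_left): buffer="iqzqqqql" (len 8), cursors c1@1 c4@3 c2@6 c3@6, authorship .1.4.23.
After op 6 (move_right): buffer="iqzqqqql" (len 8), cursors c1@2 c4@4 c2@7 c3@7, authorship .1.4.23.
After op 7 (insert('i')): buffer="iqizqiqqqiil" (len 12), cursors c1@3 c4@6 c2@11 c3@11, authorship .11.44.2323.
Authorship (.=original, N=cursor N): . 1 1 . 4 4 . 2 3 2 3 .
Index 9: author = 2

Answer: cursor 2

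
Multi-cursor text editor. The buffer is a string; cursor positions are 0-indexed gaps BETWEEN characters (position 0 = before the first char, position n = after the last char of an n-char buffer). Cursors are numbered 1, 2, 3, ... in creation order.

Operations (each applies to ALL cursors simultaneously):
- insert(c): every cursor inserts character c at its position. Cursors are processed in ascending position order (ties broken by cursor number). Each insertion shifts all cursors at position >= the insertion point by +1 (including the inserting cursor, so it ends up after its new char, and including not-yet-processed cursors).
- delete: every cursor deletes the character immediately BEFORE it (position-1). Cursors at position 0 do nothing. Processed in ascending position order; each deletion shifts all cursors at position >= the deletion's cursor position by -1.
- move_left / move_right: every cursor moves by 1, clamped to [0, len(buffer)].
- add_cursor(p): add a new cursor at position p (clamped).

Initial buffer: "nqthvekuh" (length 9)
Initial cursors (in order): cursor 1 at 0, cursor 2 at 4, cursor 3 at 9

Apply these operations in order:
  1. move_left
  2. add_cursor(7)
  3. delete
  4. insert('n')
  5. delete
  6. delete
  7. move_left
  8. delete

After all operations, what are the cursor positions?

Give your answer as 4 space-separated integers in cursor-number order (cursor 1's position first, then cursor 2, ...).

Answer: 0 0 0 0

Derivation:
After op 1 (move_left): buffer="nqthvekuh" (len 9), cursors c1@0 c2@3 c3@8, authorship .........
After op 2 (add_cursor(7)): buffer="nqthvekuh" (len 9), cursors c1@0 c2@3 c4@7 c3@8, authorship .........
After op 3 (delete): buffer="nqhveh" (len 6), cursors c1@0 c2@2 c3@5 c4@5, authorship ......
After op 4 (insert('n')): buffer="nnqnhvennh" (len 10), cursors c1@1 c2@4 c3@9 c4@9, authorship 1..2...34.
After op 5 (delete): buffer="nqhveh" (len 6), cursors c1@0 c2@2 c3@5 c4@5, authorship ......
After op 6 (delete): buffer="nhh" (len 3), cursors c1@0 c2@1 c3@2 c4@2, authorship ...
After op 7 (move_left): buffer="nhh" (len 3), cursors c1@0 c2@0 c3@1 c4@1, authorship ...
After op 8 (delete): buffer="hh" (len 2), cursors c1@0 c2@0 c3@0 c4@0, authorship ..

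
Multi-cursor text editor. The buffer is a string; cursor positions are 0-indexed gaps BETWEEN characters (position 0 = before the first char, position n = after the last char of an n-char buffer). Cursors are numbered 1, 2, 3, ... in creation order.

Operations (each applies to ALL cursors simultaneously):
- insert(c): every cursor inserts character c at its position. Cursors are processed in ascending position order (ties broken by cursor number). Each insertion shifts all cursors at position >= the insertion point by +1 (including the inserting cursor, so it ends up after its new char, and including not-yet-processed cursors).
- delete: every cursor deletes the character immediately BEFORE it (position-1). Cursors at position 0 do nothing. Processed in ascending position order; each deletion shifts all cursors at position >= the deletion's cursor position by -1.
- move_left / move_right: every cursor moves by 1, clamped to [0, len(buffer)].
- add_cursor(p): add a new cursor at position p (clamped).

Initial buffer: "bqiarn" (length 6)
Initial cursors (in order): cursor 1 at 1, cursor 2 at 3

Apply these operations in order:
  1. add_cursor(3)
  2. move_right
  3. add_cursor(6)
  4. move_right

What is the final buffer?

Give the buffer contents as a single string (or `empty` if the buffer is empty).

Answer: bqiarn

Derivation:
After op 1 (add_cursor(3)): buffer="bqiarn" (len 6), cursors c1@1 c2@3 c3@3, authorship ......
After op 2 (move_right): buffer="bqiarn" (len 6), cursors c1@2 c2@4 c3@4, authorship ......
After op 3 (add_cursor(6)): buffer="bqiarn" (len 6), cursors c1@2 c2@4 c3@4 c4@6, authorship ......
After op 4 (move_right): buffer="bqiarn" (len 6), cursors c1@3 c2@5 c3@5 c4@6, authorship ......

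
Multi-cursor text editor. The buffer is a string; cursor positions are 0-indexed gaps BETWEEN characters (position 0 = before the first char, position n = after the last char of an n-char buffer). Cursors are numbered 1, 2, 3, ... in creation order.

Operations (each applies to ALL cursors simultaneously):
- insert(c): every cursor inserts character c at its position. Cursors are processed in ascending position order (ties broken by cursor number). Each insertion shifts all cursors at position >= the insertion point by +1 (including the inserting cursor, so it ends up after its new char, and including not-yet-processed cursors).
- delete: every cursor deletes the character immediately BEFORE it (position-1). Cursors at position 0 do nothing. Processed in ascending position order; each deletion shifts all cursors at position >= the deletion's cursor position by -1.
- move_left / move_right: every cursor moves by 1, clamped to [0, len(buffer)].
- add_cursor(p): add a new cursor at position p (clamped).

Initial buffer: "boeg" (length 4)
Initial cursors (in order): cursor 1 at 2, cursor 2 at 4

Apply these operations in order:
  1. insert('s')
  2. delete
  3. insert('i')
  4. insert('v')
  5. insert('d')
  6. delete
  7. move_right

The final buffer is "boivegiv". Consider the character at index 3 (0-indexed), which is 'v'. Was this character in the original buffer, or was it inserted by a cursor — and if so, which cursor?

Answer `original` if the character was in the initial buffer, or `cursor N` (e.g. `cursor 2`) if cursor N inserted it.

Answer: cursor 1

Derivation:
After op 1 (insert('s')): buffer="bosegs" (len 6), cursors c1@3 c2@6, authorship ..1..2
After op 2 (delete): buffer="boeg" (len 4), cursors c1@2 c2@4, authorship ....
After op 3 (insert('i')): buffer="boiegi" (len 6), cursors c1@3 c2@6, authorship ..1..2
After op 4 (insert('v')): buffer="boivegiv" (len 8), cursors c1@4 c2@8, authorship ..11..22
After op 5 (insert('d')): buffer="boivdegivd" (len 10), cursors c1@5 c2@10, authorship ..111..222
After op 6 (delete): buffer="boivegiv" (len 8), cursors c1@4 c2@8, authorship ..11..22
After op 7 (move_right): buffer="boivegiv" (len 8), cursors c1@5 c2@8, authorship ..11..22
Authorship (.=original, N=cursor N): . . 1 1 . . 2 2
Index 3: author = 1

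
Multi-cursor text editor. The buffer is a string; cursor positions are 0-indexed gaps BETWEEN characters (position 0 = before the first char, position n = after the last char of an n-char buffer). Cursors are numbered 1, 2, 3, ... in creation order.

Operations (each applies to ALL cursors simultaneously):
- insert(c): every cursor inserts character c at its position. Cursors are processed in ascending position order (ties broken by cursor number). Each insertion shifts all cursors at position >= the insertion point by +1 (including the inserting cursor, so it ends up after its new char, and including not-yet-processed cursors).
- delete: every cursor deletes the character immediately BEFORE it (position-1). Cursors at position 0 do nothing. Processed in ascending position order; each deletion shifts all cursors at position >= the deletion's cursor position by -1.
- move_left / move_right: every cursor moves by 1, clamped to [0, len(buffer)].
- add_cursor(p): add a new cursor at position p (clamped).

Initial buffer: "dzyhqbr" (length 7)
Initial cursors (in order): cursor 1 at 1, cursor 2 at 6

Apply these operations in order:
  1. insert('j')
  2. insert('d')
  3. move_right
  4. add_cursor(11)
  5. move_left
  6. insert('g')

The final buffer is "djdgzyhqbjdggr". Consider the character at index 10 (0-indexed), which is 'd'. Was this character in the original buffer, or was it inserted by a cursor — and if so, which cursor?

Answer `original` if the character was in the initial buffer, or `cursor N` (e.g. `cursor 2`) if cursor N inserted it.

Answer: cursor 2

Derivation:
After op 1 (insert('j')): buffer="djzyhqbjr" (len 9), cursors c1@2 c2@8, authorship .1.....2.
After op 2 (insert('d')): buffer="djdzyhqbjdr" (len 11), cursors c1@3 c2@10, authorship .11.....22.
After op 3 (move_right): buffer="djdzyhqbjdr" (len 11), cursors c1@4 c2@11, authorship .11.....22.
After op 4 (add_cursor(11)): buffer="djdzyhqbjdr" (len 11), cursors c1@4 c2@11 c3@11, authorship .11.....22.
After op 5 (move_left): buffer="djdzyhqbjdr" (len 11), cursors c1@3 c2@10 c3@10, authorship .11.....22.
After op 6 (insert('g')): buffer="djdgzyhqbjdggr" (len 14), cursors c1@4 c2@13 c3@13, authorship .111.....2223.
Authorship (.=original, N=cursor N): . 1 1 1 . . . . . 2 2 2 3 .
Index 10: author = 2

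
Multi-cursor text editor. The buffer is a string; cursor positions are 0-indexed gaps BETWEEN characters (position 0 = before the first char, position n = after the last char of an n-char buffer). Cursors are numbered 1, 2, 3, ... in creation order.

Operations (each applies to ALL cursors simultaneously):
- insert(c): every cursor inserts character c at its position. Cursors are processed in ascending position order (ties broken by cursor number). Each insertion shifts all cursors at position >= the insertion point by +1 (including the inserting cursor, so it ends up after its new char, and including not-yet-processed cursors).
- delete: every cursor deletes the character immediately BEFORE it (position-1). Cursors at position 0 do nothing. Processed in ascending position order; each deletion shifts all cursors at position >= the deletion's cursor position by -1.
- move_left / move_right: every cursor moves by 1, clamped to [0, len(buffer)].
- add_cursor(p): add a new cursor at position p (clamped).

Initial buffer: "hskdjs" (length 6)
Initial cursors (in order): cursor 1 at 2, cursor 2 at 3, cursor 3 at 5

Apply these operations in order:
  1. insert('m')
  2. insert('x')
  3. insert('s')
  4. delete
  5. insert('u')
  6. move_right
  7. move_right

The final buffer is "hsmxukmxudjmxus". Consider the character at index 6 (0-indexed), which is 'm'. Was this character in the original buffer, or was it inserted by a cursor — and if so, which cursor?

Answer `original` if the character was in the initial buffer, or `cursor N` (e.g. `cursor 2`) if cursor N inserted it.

Answer: cursor 2

Derivation:
After op 1 (insert('m')): buffer="hsmkmdjms" (len 9), cursors c1@3 c2@5 c3@8, authorship ..1.2..3.
After op 2 (insert('x')): buffer="hsmxkmxdjmxs" (len 12), cursors c1@4 c2@7 c3@11, authorship ..11.22..33.
After op 3 (insert('s')): buffer="hsmxskmxsdjmxss" (len 15), cursors c1@5 c2@9 c3@14, authorship ..111.222..333.
After op 4 (delete): buffer="hsmxkmxdjmxs" (len 12), cursors c1@4 c2@7 c3@11, authorship ..11.22..33.
After op 5 (insert('u')): buffer="hsmxukmxudjmxus" (len 15), cursors c1@5 c2@9 c3@14, authorship ..111.222..333.
After op 6 (move_right): buffer="hsmxukmxudjmxus" (len 15), cursors c1@6 c2@10 c3@15, authorship ..111.222..333.
After op 7 (move_right): buffer="hsmxukmxudjmxus" (len 15), cursors c1@7 c2@11 c3@15, authorship ..111.222..333.
Authorship (.=original, N=cursor N): . . 1 1 1 . 2 2 2 . . 3 3 3 .
Index 6: author = 2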